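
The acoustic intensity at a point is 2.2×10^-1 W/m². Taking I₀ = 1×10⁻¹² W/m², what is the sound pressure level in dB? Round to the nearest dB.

I/I₀ = 2.2×10^-1/10⁻¹² = 2.2×10^11, and L = 10·log₁₀(I/I₀).
L = 10·(0.3424 + 11) = 113.42 dB.

113 dB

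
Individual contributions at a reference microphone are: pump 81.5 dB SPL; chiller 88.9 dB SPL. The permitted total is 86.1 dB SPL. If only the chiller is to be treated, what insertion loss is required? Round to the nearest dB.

5 dB

Fixed contribution from the other source: Σ 10^(L/10) = 10^(81.5/10) = 1.413e+08 (81.50 dB SPL).
To meet 86.1 dB SPL overall, the treated chiller may contribute at most 10^(86.1/10) − 1.413e+08 = 2.661e+08, i.e. 84.25 dB SPL.
So the chiller must be reduced from 88.9 to 84.25 dB SPL: IL = 4.65 dB.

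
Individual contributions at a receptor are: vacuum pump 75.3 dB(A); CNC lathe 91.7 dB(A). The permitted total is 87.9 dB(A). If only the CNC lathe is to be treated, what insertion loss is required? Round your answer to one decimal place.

The untreated sources together contribute 10^(75.3/10) = 3.388e+07, i.e. 75.30 dB(A).
To meet 87.9 dB(A) overall, the treated CNC lathe may contribute at most 10^(87.9/10) − 3.388e+07 = 5.827e+08, i.e. 87.65 dB(A).
So the CNC lathe must be reduced from 91.7 to 87.65 dB(A): IL = 4.05 dB.

4.0 dB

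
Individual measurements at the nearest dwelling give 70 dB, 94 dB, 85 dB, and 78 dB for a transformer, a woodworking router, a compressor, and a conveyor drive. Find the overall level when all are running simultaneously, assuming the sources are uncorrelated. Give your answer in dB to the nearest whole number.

95 dB

For uncorrelated sources the intensities add, so convert each level to linear form, sum, and take 10·log₁₀ of the total.
Σ 10^(L/10) = 10^(70/10) + 10^(94/10) + 10^(85/10) + 10^(78/10) = 2.901e+09.
L_total = 10·log₁₀(2.901e+09) = 94.63 dB.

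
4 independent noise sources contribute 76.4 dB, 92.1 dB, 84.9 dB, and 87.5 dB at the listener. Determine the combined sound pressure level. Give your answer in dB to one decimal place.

For uncorrelated sources the intensities add, so convert each level to linear form, sum, and take 10·log₁₀ of the total.
Σ 10^(L/10) = 10^(76.4/10) + 10^(92.1/10) + 10^(84.9/10) + 10^(87.5/10) = 2.537e+09.
L_total = 10·log₁₀(2.537e+09) = 94.04 dB.

94.0 dB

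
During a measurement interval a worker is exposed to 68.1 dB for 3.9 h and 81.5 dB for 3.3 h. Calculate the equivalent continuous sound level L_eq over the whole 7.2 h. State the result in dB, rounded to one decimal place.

78.3 dB

L_eq = 10·log₁₀[(1/T)·Σ tᵢ·10^(Lᵢ/10)] with T = 7.2 h.
Σ tᵢ·10^(Lᵢ/10) = 3.9·10^(68.1/10) + 3.3·10^(81.5/10) = 4.913e+08.
L_eq = 10·log₁₀(4.913e+08/7.2) = 78.34 dB.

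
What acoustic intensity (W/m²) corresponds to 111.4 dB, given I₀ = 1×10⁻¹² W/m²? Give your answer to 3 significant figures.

I = I₀·10^(L/10) = 10⁻¹² × 10^(111.4/10) = 10^(-0.860).

0.138 W/m²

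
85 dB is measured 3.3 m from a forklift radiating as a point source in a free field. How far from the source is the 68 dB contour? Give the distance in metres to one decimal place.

Point-source spreading drops the level by 20·log₁₀(r₂/r₁); inverting, r₂/r₁ = 10^(ΔL/20).
r₂ = 3.3·10^((85−68)/20) = 3.3·10^(17.0/20) = 23.36 m.

23.4 m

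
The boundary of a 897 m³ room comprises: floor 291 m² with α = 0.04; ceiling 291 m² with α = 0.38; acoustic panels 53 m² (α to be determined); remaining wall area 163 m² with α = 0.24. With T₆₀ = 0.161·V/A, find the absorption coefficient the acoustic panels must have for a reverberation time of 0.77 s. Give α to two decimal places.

0.49

A = 0.161·V/T₆₀ = 0.161·897/0.77 = 187.55 m² sabins.
Absorption from the other surfaces = 291·0.04 + 291·0.38 + 163·0.24 = 161.34 m², so the acoustic panels must supply 26.21 m² over 53 m².
α = 26.21/53 = 0.495.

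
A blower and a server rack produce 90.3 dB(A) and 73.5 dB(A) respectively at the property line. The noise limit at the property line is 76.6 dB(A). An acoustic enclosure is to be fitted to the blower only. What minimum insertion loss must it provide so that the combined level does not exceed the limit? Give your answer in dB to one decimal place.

16.6 dB

Fixed contribution from the other source: Σ 10^(L/10) = 10^(73.5/10) = 2.239e+07 (73.50 dB(A)).
The limit corresponds to 10^(76.6/10) = 4.571e+07; subtracting the fixed part leaves 2.332e+07 for the blower, i.e. 73.68 dB(A).
So the blower must be reduced from 90.3 to 73.68 dB(A): IL = 16.62 dB.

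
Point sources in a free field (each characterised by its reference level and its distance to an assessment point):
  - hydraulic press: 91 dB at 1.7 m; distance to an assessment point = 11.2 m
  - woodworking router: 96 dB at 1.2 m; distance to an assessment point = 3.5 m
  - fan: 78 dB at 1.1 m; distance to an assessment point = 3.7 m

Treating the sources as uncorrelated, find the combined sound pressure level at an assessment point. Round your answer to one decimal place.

87.0 dB

Apply inverse-square spreading to bring every level to the receiver, then sum 10^(L/10).
hydraulic press: 91 − 20·log₁₀(11.2/1.7) = 91 − 16.38 = 74.62 dB.
woodworking router: 96 − 20·log₁₀(3.5/1.2) = 96 − 9.30 = 86.70 dB.
fan: 78 − 20·log₁₀(3.7/1.1) = 78 − 10.54 = 67.46 dB.
Σ 10^(L/10) = 5.026e+08 → L_total = 10·log₁₀(5.026e+08) = 87.01 dB.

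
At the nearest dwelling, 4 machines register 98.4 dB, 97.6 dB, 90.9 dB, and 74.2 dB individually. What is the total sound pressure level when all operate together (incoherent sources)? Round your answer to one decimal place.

101.4 dB

For uncorrelated sources the intensities add, so convert each level to linear form, sum, and take 10·log₁₀ of the total.
Σ 10^(L/10) = 10^(98.4/10) + 10^(97.6/10) + 10^(90.9/10) + 10^(74.2/10) = 1.393e+10.
L_total = 10·log₁₀(1.393e+10) = 101.44 dB.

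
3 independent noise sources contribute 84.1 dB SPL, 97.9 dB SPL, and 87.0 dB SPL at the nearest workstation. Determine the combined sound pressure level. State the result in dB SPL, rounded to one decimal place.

For uncorrelated sources the intensities add, so convert each level to linear form, sum, and take 10·log₁₀ of the total.
Σ 10^(L/10) = 10^(84.1/10) + 10^(97.9/10) + 10^(87.0/10) = 6.924e+09.
L_total = 10·log₁₀(6.924e+09) = 98.40 dB SPL.

98.4 dB SPL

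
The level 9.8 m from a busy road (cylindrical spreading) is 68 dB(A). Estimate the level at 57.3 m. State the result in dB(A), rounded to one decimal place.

For a line source, L₂ = L₁ − 10·log₁₀(r₂/r₁).
L₂ = 68 − 10·log₁₀(57.3/9.8) = 68 − 7.669 = 60.33 dB(A).

60.3 dB(A)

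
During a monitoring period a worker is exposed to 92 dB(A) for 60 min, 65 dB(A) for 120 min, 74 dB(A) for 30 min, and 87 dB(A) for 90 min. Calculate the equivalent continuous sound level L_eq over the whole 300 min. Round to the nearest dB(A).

87 dB(A)

L_eq = 10·log₁₀[(1/T)·Σ tᵢ·10^(Lᵢ/10)] with T = 300 min.
Σ tᵢ·10^(Lᵢ/10) = 60·10^(92/10) + 120·10^(65/10) + 30·10^(74/10) + 90·10^(87/10) = 1.413e+11.
L_eq = 10·log₁₀(1.413e+11/300) = 86.73 dB(A).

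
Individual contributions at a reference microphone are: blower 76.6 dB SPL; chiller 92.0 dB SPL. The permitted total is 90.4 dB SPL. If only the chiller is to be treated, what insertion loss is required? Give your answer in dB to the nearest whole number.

2 dB

Fixed contribution from the other source: Σ 10^(L/10) = 10^(76.6/10) = 4.571e+07 (76.60 dB SPL).
To meet 90.4 dB SPL overall, the treated chiller may contribute at most 10^(90.4/10) − 4.571e+07 = 1.051e+09, i.e. 90.22 dB SPL.
Required insertion loss = 92.0 − 90.22 = 1.78 dB.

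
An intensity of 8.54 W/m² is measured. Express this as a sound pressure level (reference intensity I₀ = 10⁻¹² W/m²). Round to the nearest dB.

129 dB

Dividing by I₀ shifts the exponent by 12: I/I₀ = 8.54×10^12.
L = 10·(0.9315 + 12) = 129.31 dB.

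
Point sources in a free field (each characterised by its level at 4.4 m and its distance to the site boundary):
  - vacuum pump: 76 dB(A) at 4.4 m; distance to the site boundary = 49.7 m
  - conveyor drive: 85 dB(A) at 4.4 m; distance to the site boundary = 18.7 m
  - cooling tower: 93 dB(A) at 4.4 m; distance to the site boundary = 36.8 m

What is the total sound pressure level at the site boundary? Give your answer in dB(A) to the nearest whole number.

First find each source's level at the receiver (point-source: −20·log₁₀(r/r_ref)), then combine on an intensity basis.
vacuum pump: 76 − 20·log₁₀(49.7/4.4) = 76 − 21.06 = 54.94 dB(A).
conveyor drive: 85 − 20·log₁₀(18.7/4.4) = 85 − 12.57 = 72.43 dB(A).
cooling tower: 93 − 20·log₁₀(36.8/4.4) = 93 − 18.45 = 74.55 dB(A).
Σ 10^(L/10) = 4.634e+07 → L_total = 10·log₁₀(4.634e+07) = 76.66 dB(A).

77 dB(A)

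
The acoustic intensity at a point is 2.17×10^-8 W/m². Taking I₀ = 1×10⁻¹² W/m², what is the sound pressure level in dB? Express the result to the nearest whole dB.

I/I₀ = 2.17×10^-8/10⁻¹² = 2.17×10^4, and L = 10·log₁₀(I/I₀).
L = 10·(0.3365 + 4) = 43.36 dB.

43 dB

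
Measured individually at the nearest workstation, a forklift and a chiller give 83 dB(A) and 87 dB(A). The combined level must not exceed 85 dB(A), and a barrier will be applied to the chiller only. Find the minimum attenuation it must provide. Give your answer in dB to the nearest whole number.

The untreated sources together contribute 10^(83/10) = 1.995e+08, i.e. 83.00 dB(A).
The limit corresponds to 10^(85/10) = 3.162e+08; subtracting the fixed part leaves 1.167e+08 for the chiller, i.e. 80.67 dB(A).
Required insertion loss = 87 − 80.67 = 6.33 dB.

6 dB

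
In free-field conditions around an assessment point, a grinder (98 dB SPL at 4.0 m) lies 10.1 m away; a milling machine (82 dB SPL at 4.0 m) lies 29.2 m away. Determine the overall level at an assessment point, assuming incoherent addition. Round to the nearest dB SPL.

90 dB SPL

First find each source's level at the receiver (point-source: −20·log₁₀(r/r_ref)), then combine on an intensity basis.
grinder: 98 − 20·log₁₀(10.1/4.0) = 98 − 8.05 = 89.95 dB SPL.
milling machine: 82 − 20·log₁₀(29.2/4.0) = 82 − 17.27 = 64.73 dB SPL.
Σ 10^(L/10) = 9.926e+08 → L_total = 10·log₁₀(9.926e+08) = 89.97 dB SPL.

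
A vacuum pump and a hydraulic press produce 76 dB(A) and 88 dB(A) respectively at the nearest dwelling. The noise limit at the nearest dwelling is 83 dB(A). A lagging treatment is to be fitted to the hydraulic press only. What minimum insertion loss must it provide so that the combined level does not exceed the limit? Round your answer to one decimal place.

Everything except the hydraulic press sums to 10^(76/10) = 3.981e+07 in linear terms, 76.00 dB(A).
The limit corresponds to 10^(83/10) = 1.995e+08; subtracting the fixed part leaves 1.597e+08 for the hydraulic press, i.e. 82.03 dB(A).
Required insertion loss = 88 − 82.03 = 5.97 dB.

6.0 dB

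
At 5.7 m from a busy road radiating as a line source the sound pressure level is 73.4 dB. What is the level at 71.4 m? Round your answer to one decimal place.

Cylindrical spreading from a line source gives a 10·log₁₀(r₂/r₁) drop.
L₂ = 73.4 − 10·log₁₀(71.4/5.7) = 73.4 − 10.978 = 62.42 dB.

62.4 dB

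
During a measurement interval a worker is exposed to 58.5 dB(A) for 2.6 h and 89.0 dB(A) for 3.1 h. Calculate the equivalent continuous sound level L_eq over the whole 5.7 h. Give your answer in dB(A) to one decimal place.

86.4 dB(A)

The energy average is taken in the linear domain: L_eq = 10·log₁₀[(Σ tᵢ·10^(Lᵢ/10))/T], T = 5.7 h.
Σ tᵢ·10^(Lᵢ/10) = 2.6·10^(58.5/10) + 3.1·10^(89.0/10) = 2.464e+09.
L_eq = 10·log₁₀(2.464e+09/5.7) = 86.36 dB(A).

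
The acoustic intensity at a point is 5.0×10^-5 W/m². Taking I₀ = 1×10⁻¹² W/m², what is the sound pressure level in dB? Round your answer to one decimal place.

77.0 dB

I/I₀ = 5.0×10^-5/10⁻¹² = 5.0×10^7, and L = 10·log₁₀(I/I₀).
L = 10·(0.6990 + 7) = 76.99 dB.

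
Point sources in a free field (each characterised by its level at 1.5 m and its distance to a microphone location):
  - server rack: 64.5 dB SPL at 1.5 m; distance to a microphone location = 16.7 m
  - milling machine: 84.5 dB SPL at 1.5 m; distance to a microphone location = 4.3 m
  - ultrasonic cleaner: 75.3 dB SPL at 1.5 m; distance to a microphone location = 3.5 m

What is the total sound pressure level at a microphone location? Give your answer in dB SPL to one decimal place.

Apply inverse-square spreading to bring every level to the receiver, then sum 10^(L/10).
server rack: 64.5 − 20·log₁₀(16.7/1.5) = 64.5 − 20.93 = 43.57 dB SPL.
milling machine: 84.5 − 20·log₁₀(4.3/1.5) = 84.5 − 9.15 = 75.35 dB SPL.
ultrasonic cleaner: 75.3 − 20·log₁₀(3.5/1.5) = 75.3 − 7.36 = 67.94 dB SPL.
Σ 10^(L/10) = 4.054e+07 → L_total = 10·log₁₀(4.054e+07) = 76.08 dB SPL.

76.1 dB SPL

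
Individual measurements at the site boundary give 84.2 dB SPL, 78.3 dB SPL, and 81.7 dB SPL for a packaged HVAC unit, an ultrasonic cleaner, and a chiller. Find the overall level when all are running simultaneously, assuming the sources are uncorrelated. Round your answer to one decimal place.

For uncorrelated sources the intensities add, so convert each level to linear form, sum, and take 10·log₁₀ of the total.
Σ 10^(L/10) = 10^(84.2/10) + 10^(78.3/10) + 10^(81.7/10) = 4.785e+08.
L_total = 10·log₁₀(4.785e+08) = 86.80 dB SPL.

86.8 dB SPL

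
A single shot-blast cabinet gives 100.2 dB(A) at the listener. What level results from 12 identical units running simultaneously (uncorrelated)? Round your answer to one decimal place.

111.0 dB(A)

L_total = L₁ + 10·log₁₀ N for N identical incoherent sources.
L_total = 100.2 + 10·log₁₀(12) = 100.2 + 10.792 = 110.99 dB(A).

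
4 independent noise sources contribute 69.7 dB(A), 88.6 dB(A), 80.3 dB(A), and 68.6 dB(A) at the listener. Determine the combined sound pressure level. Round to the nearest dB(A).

89 dB(A)

For uncorrelated sources the intensities add, so convert each level to linear form, sum, and take 10·log₁₀ of the total.
Σ 10^(L/10) = 10^(69.7/10) + 10^(88.6/10) + 10^(80.3/10) + 10^(68.6/10) = 8.482e+08.
L_total = 10·log₁₀(8.482e+08) = 89.28 dB(A).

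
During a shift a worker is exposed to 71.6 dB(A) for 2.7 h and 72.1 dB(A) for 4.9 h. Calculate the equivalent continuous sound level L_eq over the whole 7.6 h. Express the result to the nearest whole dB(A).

72 dB(A)

Weight each interval's intensity by its duration and average over T = 7.6 h:
Σ tᵢ·10^(Lᵢ/10) = 2.7·10^(71.6/10) + 4.9·10^(72.1/10) = 1.185e+08.
L_eq = 10·log₁₀(1.185e+08/7.6) = 71.93 dB(A).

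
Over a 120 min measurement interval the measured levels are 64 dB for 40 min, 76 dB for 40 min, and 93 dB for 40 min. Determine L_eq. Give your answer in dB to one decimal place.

Weight each interval's intensity by its duration and average over T = 120 min:
Σ tᵢ·10^(Lᵢ/10) = 40·10^(64/10) + 40·10^(76/10) + 40·10^(93/10) = 8.150e+10.
L_eq = 10·log₁₀(8.150e+10/120) = 88.32 dB.

88.3 dB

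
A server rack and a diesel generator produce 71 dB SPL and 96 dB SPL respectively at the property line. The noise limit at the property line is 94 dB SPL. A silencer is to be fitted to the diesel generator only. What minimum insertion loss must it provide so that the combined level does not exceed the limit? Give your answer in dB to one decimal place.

2.0 dB

Fixed contribution from the other source: Σ 10^(L/10) = 10^(71/10) = 1.259e+07 (71.00 dB SPL).
The limit corresponds to 10^(94/10) = 2.512e+09; subtracting the fixed part leaves 2.499e+09 for the diesel generator, i.e. 93.98 dB SPL.
So the diesel generator must be reduced from 96 to 93.98 dB SPL: IL = 2.02 dB.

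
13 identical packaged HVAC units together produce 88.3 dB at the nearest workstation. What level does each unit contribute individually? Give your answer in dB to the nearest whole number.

77 dB

Dividing the total intensity by 13 lowers the level by 10·log₁₀ 13 = 11.139 dB: L₁ = 88.3 − 11.139.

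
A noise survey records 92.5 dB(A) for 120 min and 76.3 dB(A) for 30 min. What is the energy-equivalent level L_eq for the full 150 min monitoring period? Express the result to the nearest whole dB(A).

92 dB(A)

The energy average is taken in the linear domain: L_eq = 10·log₁₀[(Σ tᵢ·10^(Lᵢ/10))/T], T = 150 min.
Σ tᵢ·10^(Lᵢ/10) = 120·10^(92.5/10) + 30·10^(76.3/10) = 2.147e+11.
L_eq = 10·log₁₀(2.147e+11/150) = 91.56 dB(A).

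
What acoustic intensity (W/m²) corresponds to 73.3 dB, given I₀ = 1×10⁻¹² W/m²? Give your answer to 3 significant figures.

2.14e-05 W/m²

I/I₀ = 10^(73.3/10) = 2.138e+07, so I = 2.138e+07 × 10⁻¹² W/m².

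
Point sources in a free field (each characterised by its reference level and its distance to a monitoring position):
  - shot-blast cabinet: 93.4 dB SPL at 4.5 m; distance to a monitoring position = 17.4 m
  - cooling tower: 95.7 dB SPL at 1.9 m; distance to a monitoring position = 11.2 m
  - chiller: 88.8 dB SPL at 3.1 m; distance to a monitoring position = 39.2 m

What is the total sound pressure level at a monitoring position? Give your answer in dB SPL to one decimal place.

84.1 dB SPL

Propagate each source to the receiver with L = L_ref − 20·log₁₀(r/r_ref), then add intensities.
shot-blast cabinet: 93.4 − 20·log₁₀(17.4/4.5) = 93.4 − 11.75 = 81.65 dB SPL.
cooling tower: 95.7 − 20·log₁₀(11.2/1.9) = 95.7 − 15.41 = 80.29 dB SPL.
chiller: 88.8 − 20·log₁₀(39.2/3.1) = 88.8 − 22.04 = 66.76 dB SPL.
Σ 10^(L/10) = 2.580e+08 → L_total = 10·log₁₀(2.580e+08) = 84.12 dB SPL.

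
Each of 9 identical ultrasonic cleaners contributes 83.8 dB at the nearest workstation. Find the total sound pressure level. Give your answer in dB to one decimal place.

93.3 dB

N identical incoherent sources raise the level by 10·log₁₀ N.
L_total = 83.8 + 10·log₁₀(9) = 83.8 + 9.542 = 93.34 dB.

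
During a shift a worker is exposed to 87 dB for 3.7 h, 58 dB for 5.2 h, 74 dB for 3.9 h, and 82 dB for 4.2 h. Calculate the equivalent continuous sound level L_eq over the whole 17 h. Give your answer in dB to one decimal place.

81.9 dB

The energy average is taken in the linear domain: L_eq = 10·log₁₀[(Σ tᵢ·10^(Lᵢ/10))/T], T = 17 h.
Σ tᵢ·10^(Lᵢ/10) = 3.7·10^(87/10) + 5.2·10^(58/10) + 3.9·10^(74/10) + 4.2·10^(82/10) = 2.621e+09.
L_eq = 10·log₁₀(2.621e+09/17) = 81.88 dB.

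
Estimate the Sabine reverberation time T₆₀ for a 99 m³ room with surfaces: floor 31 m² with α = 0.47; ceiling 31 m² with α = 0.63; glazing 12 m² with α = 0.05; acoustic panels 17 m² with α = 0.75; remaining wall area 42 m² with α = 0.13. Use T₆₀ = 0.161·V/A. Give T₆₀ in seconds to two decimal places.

Summing Sᵢαᵢ: 31·0.47 + 31·0.63 + 12·0.05 + 17·0.75 + 42·0.13 = 52.91 m².
T₆₀ = 0.161·V/A = 0.161·99/52.91 = 0.301 s.

0.30 s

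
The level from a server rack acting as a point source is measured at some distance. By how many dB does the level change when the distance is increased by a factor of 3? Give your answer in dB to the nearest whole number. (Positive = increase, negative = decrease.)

-10 dB

Point-source spreading: ΔL = −20·log₁₀(r₂/r₁).
ΔL = −20·log₁₀(3) = -9.54 dB.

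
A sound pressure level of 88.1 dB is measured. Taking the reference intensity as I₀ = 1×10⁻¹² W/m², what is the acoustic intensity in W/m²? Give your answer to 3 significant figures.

0.000646 W/m²

L = 10·log₁₀(I/I₀) ⇒ I = I₀·10^(L/10) = 10⁻¹² × 10^8.81.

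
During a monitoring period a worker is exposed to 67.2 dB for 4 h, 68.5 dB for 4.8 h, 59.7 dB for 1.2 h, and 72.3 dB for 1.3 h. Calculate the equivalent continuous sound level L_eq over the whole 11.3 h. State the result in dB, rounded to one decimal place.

Weight each interval's intensity by its duration and average over T = 11.3 h:
Σ tᵢ·10^(Lᵢ/10) = 4·10^(67.2/10) + 4.8·10^(68.5/10) + 1.2·10^(59.7/10) + 1.3·10^(72.3/10) = 7.817e+07.
L_eq = 10·log₁₀(7.817e+07/11.3) = 68.40 dB.

68.4 dB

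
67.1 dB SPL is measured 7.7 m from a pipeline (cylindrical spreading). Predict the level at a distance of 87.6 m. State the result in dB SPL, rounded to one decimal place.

Line-source attenuation: ΔL = 10·log₁₀(r₂/r₁) = 10·log₁₀(87.6/7.7) = 10.560 dB.
L₂ = 67.1 − 10·log₁₀(87.6/7.7) = 67.1 − 10.560 = 56.54 dB SPL.

56.5 dB SPL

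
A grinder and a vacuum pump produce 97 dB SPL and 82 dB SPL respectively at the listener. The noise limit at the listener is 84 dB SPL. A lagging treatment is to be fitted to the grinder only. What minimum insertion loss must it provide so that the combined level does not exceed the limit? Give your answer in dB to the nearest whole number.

Fixed contribution from the other source: Σ 10^(L/10) = 10^(82/10) = 1.585e+08 (82.00 dB SPL).
The limit corresponds to 10^(84/10) = 2.512e+08; subtracting the fixed part leaves 9.270e+07 for the grinder, i.e. 79.67 dB SPL.
Required insertion loss = 97 − 79.67 = 17.33 dB.

17 dB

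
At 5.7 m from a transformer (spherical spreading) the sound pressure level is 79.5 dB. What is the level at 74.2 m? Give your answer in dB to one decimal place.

Point-source attenuation: ΔL = 20·log₁₀(r₂/r₁) = 20·log₁₀(74.2/5.7) = 22.291 dB.
L₂ = 79.5 − 20·log₁₀(74.2/5.7) = 79.5 − 22.291 = 57.21 dB.

57.2 dB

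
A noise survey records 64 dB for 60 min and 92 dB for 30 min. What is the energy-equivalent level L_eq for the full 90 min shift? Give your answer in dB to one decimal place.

Weight each interval's intensity by its duration and average over T = 90 min:
Σ tᵢ·10^(Lᵢ/10) = 60·10^(64/10) + 30·10^(92/10) = 4.770e+10.
L_eq = 10·log₁₀(4.770e+10/90) = 87.24 dB.

87.2 dB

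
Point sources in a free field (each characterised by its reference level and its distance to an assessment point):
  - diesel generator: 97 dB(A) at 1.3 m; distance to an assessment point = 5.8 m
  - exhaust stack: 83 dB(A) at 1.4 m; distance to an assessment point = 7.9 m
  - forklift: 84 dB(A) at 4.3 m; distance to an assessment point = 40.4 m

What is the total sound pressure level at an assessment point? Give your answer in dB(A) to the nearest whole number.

84 dB(A)

First find each source's level at the receiver (point-source: −20·log₁₀(r/r_ref)), then combine on an intensity basis.
diesel generator: 97 − 20·log₁₀(5.8/1.3) = 97 − 12.99 = 84.01 dB(A).
exhaust stack: 83 − 20·log₁₀(7.9/1.4) = 83 − 15.03 = 67.97 dB(A).
forklift: 84 − 20·log₁₀(40.4/4.3) = 84 − 19.46 = 64.54 dB(A).
Σ 10^(L/10) = 2.609e+08 → L_total = 10·log₁₀(2.609e+08) = 84.16 dB(A).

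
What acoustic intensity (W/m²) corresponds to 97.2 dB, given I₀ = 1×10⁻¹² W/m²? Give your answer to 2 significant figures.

I/I₀ = 10^(97.2/10) = 5.248e+09, so I = 5.248e+09 × 10⁻¹² W/m².

0.0052 W/m²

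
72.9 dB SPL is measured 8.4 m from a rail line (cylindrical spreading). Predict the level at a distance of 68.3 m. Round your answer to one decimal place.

Line-source attenuation: ΔL = 10·log₁₀(r₂/r₁) = 10·log₁₀(68.3/8.4) = 9.101 dB.
L₂ = 72.9 − 10·log₁₀(68.3/8.4) = 72.9 − 9.101 = 63.80 dB SPL.

63.8 dB SPL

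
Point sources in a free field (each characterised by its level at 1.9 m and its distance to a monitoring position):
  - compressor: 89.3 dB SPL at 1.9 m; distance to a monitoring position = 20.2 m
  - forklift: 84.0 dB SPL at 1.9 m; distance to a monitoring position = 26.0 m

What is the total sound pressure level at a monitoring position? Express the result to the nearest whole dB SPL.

69 dB SPL

Propagate each source to the receiver with L = L_ref − 20·log₁₀(r/r_ref), then add intensities.
compressor: 89.3 − 20·log₁₀(20.2/1.9) = 89.3 − 20.53 = 68.77 dB SPL.
forklift: 84.0 − 20·log₁₀(26.0/1.9) = 84.0 − 22.72 = 61.28 dB SPL.
Σ 10^(L/10) = 8.872e+06 → L_total = 10·log₁₀(8.872e+06) = 69.48 dB SPL.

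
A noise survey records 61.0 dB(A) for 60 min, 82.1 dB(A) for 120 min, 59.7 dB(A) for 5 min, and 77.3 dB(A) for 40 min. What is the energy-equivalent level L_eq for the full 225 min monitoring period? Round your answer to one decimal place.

L_eq = 10·log₁₀[(1/T)·Σ tᵢ·10^(Lᵢ/10)] with T = 225 min.
Σ tᵢ·10^(Lᵢ/10) = 60·10^(61.0/10) + 120·10^(82.1/10) + 5·10^(59.7/10) + 40·10^(77.3/10) = 2.169e+10.
L_eq = 10·log₁₀(2.169e+10/225) = 79.84 dB(A).

79.8 dB(A)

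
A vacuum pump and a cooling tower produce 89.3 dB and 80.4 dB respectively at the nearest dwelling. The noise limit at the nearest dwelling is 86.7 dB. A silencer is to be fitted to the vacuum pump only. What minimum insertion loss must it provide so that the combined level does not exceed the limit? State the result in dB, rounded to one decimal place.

The untreated sources together contribute 10^(80.4/10) = 1.096e+08, i.e. 80.40 dB.
The limit corresponds to 10^(86.7/10) = 4.677e+08; subtracting the fixed part leaves 3.581e+08 for the vacuum pump, i.e. 85.54 dB.
So the vacuum pump must be reduced from 89.3 to 85.54 dB: IL = 3.76 dB.

3.8 dB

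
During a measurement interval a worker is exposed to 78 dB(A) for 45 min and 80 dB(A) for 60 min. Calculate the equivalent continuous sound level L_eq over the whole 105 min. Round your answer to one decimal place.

Weight each interval's intensity by its duration and average over T = 105 min:
Σ tᵢ·10^(Lᵢ/10) = 45·10^(78/10) + 60·10^(80/10) = 8.839e+09.
L_eq = 10·log₁₀(8.839e+09/105) = 79.25 dB(A).

79.3 dB(A)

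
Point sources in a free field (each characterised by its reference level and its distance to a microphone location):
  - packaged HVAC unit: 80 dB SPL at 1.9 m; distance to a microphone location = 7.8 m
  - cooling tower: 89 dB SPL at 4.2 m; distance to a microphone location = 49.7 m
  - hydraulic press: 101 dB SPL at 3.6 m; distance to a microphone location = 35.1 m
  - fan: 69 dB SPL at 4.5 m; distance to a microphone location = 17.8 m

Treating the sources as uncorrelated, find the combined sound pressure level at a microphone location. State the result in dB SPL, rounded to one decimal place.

81.6 dB SPL

Apply inverse-square spreading to bring every level to the receiver, then sum 10^(L/10).
packaged HVAC unit: 80 − 20·log₁₀(7.8/1.9) = 80 − 12.27 = 67.73 dB SPL.
cooling tower: 89 − 20·log₁₀(49.7/4.2) = 89 − 21.46 = 67.54 dB SPL.
hydraulic press: 101 − 20·log₁₀(35.1/3.6) = 101 − 19.78 = 81.22 dB SPL.
fan: 69 − 20·log₁₀(17.8/4.5) = 69 − 11.94 = 57.06 dB SPL.
Σ 10^(L/10) = 1.445e+08 → L_total = 10·log₁₀(1.445e+08) = 81.60 dB SPL.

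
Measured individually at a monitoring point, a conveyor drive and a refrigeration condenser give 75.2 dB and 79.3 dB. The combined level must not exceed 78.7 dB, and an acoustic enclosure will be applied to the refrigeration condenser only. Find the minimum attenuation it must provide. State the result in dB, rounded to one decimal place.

The untreated sources together contribute 10^(75.2/10) = 3.311e+07, i.e. 75.20 dB.
The limit corresponds to 10^(78.7/10) = 7.413e+07; subtracting the fixed part leaves 4.102e+07 for the refrigeration condenser, i.e. 76.13 dB.
So the refrigeration condenser must be reduced from 79.3 to 76.13 dB: IL = 3.17 dB.

3.2 dB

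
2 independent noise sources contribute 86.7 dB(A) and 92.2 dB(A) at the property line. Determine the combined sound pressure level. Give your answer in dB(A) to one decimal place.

Incoherent sources combine by intensity addition: L_total = 10·log₁₀(Σ 10^(L_i/10)).
Σ 10^(L/10) = 10^(86.7/10) + 10^(92.2/10) = 2.127e+09.
L_total = 10·log₁₀(2.127e+09) = 93.28 dB(A).

93.3 dB(A)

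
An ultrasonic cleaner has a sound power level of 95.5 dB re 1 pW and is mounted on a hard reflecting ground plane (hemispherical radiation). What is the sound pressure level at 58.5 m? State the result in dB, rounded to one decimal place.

Free-field hemispherical radiation: L_p = L_w − 10·log₁₀(2π·r²), r = 58.5 m.
2π·r² = 2.15e+04 m², 10·log₁₀ of that is 43.325 dB.
L_p = 95.5 − 43.325 = 52.18 dB.

52.2 dB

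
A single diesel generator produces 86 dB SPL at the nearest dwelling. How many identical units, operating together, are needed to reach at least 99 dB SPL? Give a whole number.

Need L₁ + 10·log₁₀ N ≥ 99, i.e. log₁₀ N ≥ 1.30.
N ≥ 10^(13.0/10) = 19.953, so N = 20.

20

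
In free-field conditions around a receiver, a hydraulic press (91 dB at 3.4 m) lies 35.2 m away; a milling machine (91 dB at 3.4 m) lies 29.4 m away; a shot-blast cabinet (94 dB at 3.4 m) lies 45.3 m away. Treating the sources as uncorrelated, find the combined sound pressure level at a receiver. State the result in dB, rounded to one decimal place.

76.3 dB

Apply inverse-square spreading to bring every level to the receiver, then sum 10^(L/10).
hydraulic press: 91 − 20·log₁₀(35.2/3.4) = 91 − 20.30 = 70.70 dB.
milling machine: 91 − 20·log₁₀(29.4/3.4) = 91 − 18.74 = 72.26 dB.
shot-blast cabinet: 94 − 20·log₁₀(45.3/3.4) = 94 − 22.49 = 71.51 dB.
Σ 10^(L/10) = 4.273e+07 → L_total = 10·log₁₀(4.273e+07) = 76.31 dB.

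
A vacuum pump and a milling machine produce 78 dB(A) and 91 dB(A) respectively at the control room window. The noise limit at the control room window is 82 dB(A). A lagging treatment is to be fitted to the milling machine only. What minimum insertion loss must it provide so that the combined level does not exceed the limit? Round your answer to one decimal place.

11.2 dB

The untreated sources together contribute 10^(78/10) = 6.310e+07, i.e. 78.00 dB(A).
The limit corresponds to 10^(82/10) = 1.585e+08; subtracting the fixed part leaves 9.539e+07 for the milling machine, i.e. 79.80 dB(A).
Required insertion loss = 91 − 79.80 = 11.20 dB.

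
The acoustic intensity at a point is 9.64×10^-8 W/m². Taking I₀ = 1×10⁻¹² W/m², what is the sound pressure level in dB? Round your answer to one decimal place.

49.8 dB

L = 10·log₁₀(I/I₀) = 10·log₁₀(9.64×10^-8/10⁻¹²) = 10·log₁₀(9.64×10^4).
L = 10·(0.9841 + 4) = 49.84 dB.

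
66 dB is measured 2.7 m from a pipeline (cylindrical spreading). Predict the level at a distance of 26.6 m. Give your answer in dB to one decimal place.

For a line source, L₂ = L₁ − 10·log₁₀(r₂/r₁).
L₂ = 66 − 10·log₁₀(26.6/2.7) = 66 − 9.935 = 56.06 dB.

56.1 dB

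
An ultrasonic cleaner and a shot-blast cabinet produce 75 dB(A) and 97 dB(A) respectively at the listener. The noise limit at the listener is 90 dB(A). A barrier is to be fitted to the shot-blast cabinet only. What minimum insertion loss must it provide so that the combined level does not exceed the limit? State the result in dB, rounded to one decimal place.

The untreated sources together contribute 10^(75/10) = 3.162e+07, i.e. 75.00 dB(A).
The limit corresponds to 10^(90/10) = 1.000e+09; subtracting the fixed part leaves 9.684e+08 for the shot-blast cabinet, i.e. 89.86 dB(A).
So the shot-blast cabinet must be reduced from 97 to 89.86 dB(A): IL = 7.14 dB.

7.1 dB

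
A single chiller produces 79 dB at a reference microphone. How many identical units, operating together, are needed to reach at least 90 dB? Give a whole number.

13

Need L₁ + 10·log₁₀ N ≥ 90, i.e. log₁₀ N ≥ 1.10.
N ≥ 10^(11.0/10) = 12.589, so N = 13.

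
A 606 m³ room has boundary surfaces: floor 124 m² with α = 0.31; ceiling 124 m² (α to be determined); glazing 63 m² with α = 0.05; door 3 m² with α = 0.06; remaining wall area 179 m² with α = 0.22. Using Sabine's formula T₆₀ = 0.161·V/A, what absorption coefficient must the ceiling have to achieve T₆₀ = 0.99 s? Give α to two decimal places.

Required total absorption A = 0.161·606/0.99 = 98.55 m².
Absorption from the other surfaces = 124·0.31 + 63·0.05 + 3·0.06 + 179·0.22 = 81.15 m², so the ceiling must supply 17.40 m² over 124 m².
α = 17.40/124 = 0.140.

0.14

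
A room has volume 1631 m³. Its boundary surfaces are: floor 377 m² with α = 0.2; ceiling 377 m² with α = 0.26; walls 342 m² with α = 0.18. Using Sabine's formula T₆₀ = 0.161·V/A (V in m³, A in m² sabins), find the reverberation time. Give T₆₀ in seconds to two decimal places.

Summing Sᵢαᵢ: 377·0.2 + 377·0.26 + 342·0.18 = 234.98 m².
T₆₀ = 0.161·V/A = 0.161·1631/234.98 = 1.118 s.

1.12 s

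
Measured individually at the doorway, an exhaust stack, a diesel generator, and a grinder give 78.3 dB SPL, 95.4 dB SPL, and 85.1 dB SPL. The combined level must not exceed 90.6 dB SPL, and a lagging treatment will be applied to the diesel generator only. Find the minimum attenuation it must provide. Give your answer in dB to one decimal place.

6.6 dB

Everything except the diesel generator sums to 10^(78.3/10) + 10^(85.1/10) = 3.912e+08 in linear terms, 85.92 dB SPL.
The limit corresponds to 10^(90.6/10) = 1.148e+09; subtracting the fixed part leaves 7.570e+08 for the diesel generator, i.e. 88.79 dB SPL.
So the diesel generator must be reduced from 95.4 to 88.79 dB SPL: IL = 6.61 dB.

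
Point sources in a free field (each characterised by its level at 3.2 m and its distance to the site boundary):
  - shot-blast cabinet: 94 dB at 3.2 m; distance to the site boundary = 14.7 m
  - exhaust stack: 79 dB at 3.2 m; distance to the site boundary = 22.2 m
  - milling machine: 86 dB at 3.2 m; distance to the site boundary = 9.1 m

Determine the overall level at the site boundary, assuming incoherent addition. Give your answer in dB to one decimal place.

Apply inverse-square spreading to bring every level to the receiver, then sum 10^(L/10).
shot-blast cabinet: 94 − 20·log₁₀(14.7/3.2) = 94 − 13.24 = 80.76 dB.
exhaust stack: 79 − 20·log₁₀(22.2/3.2) = 79 − 16.82 = 62.18 dB.
milling machine: 86 − 20·log₁₀(9.1/3.2) = 86 − 9.08 = 76.92 dB.
Σ 10^(L/10) = 1.699e+08 → L_total = 10·log₁₀(1.699e+08) = 82.30 dB.

82.3 dB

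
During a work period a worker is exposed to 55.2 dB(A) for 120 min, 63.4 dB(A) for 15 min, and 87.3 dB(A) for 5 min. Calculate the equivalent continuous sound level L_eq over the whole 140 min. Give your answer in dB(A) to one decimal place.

The energy average is taken in the linear domain: L_eq = 10·log₁₀[(Σ tᵢ·10^(Lᵢ/10))/T], T = 140 min.
Σ tᵢ·10^(Lᵢ/10) = 120·10^(55.2/10) + 15·10^(63.4/10) + 5·10^(87.3/10) = 2.758e+09.
L_eq = 10·log₁₀(2.758e+09/140) = 72.94 dB(A).

72.9 dB(A)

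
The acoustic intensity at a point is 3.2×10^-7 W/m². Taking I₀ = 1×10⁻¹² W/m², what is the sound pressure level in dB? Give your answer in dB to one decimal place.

L = 10·log₁₀(I/I₀) = 10·log₁₀(3.2×10^-7/10⁻¹²) = 10·log₁₀(3.2×10^5).
L = 10·(0.5051 + 5) = 55.05 dB.

55.1 dB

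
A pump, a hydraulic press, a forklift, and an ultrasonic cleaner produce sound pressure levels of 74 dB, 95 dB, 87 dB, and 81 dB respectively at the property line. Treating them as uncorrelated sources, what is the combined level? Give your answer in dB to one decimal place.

95.8 dB

For uncorrelated sources the intensities add, so convert each level to linear form, sum, and take 10·log₁₀ of the total.
Σ 10^(L/10) = 10^(74/10) + 10^(95/10) + 10^(87/10) + 10^(81/10) = 3.814e+09.
L_total = 10·log₁₀(3.814e+09) = 95.81 dB.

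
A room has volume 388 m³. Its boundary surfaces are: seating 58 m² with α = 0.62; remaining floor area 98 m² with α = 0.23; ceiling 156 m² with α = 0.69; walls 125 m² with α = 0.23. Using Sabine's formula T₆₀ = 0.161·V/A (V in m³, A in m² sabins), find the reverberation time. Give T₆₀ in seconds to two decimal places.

Total absorption A = 58·0.62 + 98·0.23 + 156·0.69 + 125·0.23 = 194.89 m² sabins.
T₆₀ = 0.161·V/A = 0.161·388/194.89 = 0.321 s.

0.32 s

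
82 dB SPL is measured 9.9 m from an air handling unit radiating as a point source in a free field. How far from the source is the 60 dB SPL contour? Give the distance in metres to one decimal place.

The 22.0 dB drop corresponds to a distance ratio of 10^(22.0/20) for a point source.
r₂ = 9.9·10^((82−60)/20) = 9.9·10^(22.0/20) = 124.63 m.

124.6 m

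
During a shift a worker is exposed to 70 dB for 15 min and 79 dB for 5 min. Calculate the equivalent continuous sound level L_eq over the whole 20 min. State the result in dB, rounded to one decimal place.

Weight each interval's intensity by its duration and average over T = 20 min:
Σ tᵢ·10^(Lᵢ/10) = 15·10^(70/10) + 5·10^(79/10) = 5.472e+08.
L_eq = 10·log₁₀(5.472e+08/20) = 74.37 dB.

74.4 dB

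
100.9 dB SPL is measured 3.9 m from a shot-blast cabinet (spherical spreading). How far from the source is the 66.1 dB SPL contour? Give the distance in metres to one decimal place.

214.3 m

For a point source L₁ − L₂ = 20·log₁₀(r₂/r₁), so r₂ = r₁·10^((L₁−L₂)/20).
r₂ = 3.9·10^((100.9−66.1)/20) = 3.9·10^(34.8/20) = 214.32 m.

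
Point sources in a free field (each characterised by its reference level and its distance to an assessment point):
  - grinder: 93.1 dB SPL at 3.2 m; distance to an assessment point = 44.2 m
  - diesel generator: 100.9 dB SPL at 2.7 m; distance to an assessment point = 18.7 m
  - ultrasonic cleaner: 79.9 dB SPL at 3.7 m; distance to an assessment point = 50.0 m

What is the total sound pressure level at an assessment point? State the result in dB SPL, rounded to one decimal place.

84.3 dB SPL

First find each source's level at the receiver (point-source: −20·log₁₀(r/r_ref)), then combine on an intensity basis.
grinder: 93.1 − 20·log₁₀(44.2/3.2) = 93.1 − 22.81 = 70.29 dB SPL.
diesel generator: 100.9 − 20·log₁₀(18.7/2.7) = 100.9 − 16.81 = 84.09 dB SPL.
ultrasonic cleaner: 79.9 − 20·log₁₀(50.0/3.7) = 79.9 − 22.62 = 57.28 dB SPL.
Σ 10^(L/10) = 2.677e+08 → L_total = 10·log₁₀(2.677e+08) = 84.28 dB SPL.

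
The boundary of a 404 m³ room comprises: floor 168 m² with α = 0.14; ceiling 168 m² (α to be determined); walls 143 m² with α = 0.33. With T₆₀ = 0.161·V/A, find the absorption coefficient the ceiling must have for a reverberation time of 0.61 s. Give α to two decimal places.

A = 0.161·V/T₆₀ = 0.161·404/0.61 = 106.63 m² sabins.
Absorption from the other surfaces = 168·0.14 + 143·0.33 = 70.71 m², so the ceiling must supply 35.92 m² over 168 m².
α = 35.92/168 = 0.214.

0.21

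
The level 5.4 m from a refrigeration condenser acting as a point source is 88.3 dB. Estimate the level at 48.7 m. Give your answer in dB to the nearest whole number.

For a point source, L₂ = L₁ − 20·log₁₀(r₂/r₁).
L₂ = 88.3 − 20·log₁₀(48.7/5.4) = 88.3 − 19.103 = 69.20 dB.

69 dB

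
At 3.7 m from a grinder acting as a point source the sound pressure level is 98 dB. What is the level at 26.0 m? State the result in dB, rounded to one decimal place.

81.1 dB

Point-source attenuation: ΔL = 20·log₁₀(r₂/r₁) = 20·log₁₀(26.0/3.7) = 16.935 dB.
L₂ = 98 − 20·log₁₀(26.0/3.7) = 98 − 16.935 = 81.06 dB.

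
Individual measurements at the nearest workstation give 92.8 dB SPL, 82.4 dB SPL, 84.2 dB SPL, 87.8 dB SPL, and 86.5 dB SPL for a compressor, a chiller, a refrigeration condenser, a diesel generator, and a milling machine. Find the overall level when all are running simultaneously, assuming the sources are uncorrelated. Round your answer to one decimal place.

95.3 dB SPL

Incoherent sources combine by intensity addition: L_total = 10·log₁₀(Σ 10^(L_i/10)).
Σ 10^(L/10) = 10^(92.8/10) + 10^(82.4/10) + 10^(84.2/10) + 10^(87.8/10) + 10^(86.5/10) = 3.392e+09.
L_total = 10·log₁₀(3.392e+09) = 95.30 dB SPL.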